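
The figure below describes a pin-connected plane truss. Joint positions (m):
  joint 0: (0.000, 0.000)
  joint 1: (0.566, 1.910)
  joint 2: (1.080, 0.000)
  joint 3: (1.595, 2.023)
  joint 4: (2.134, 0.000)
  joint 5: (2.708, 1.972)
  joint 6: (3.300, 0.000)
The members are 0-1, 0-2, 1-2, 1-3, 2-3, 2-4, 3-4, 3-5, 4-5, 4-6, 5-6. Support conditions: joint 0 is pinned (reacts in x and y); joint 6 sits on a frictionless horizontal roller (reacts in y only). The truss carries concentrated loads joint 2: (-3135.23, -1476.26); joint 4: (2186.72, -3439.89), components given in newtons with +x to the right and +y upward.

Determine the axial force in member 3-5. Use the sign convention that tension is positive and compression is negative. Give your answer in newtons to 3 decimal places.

N=7 nodes, M=11 members, R=3 reactions → 2N=14, M+R=14
member 0 (0-1): L=1.9921, (cx,cy)=(0.2841,0.9588)
member 1 (0-2): L=1.0800, (cx,cy)=(1.0000,0.0000)
member 2 (1-2): L=1.9780, (cx,cy)=(0.2599,-0.9656)
member 3 (1-3): L=1.0352, (cx,cy)=(0.9940,0.1092)
member 4 (2-3): L=2.0875, (cx,cy)=(0.2467,0.9691)
member 5 (2-4): L=1.0540, (cx,cy)=(1.0000,0.0000)
member 6 (3-4): L=2.0936, (cx,cy)=(0.2575,-0.9663)
member 7 (3-5): L=1.1142, (cx,cy)=(0.9990,-0.0458)
member 8 (4-5): L=2.0538, (cx,cy)=(0.2795,0.9602)
member 9 (4-6): L=1.1660, (cx,cy)=(1.0000,0.0000)
member 10 (5-6): L=2.0589, (cx,cy)=(0.2875,-0.9578)
solve A·x = −loads:
  F[0-1] = -2303.4792 N (compression)
  F[0-2] = -294.0397 N (compression)
  F[1-2] = +2149.1808 N (tension)
  F[1-3] = -1220.2584 N (compression)
  F[2-3] = -618.1936 N (compression)
  F[2-4] = +3552.1972 N (tension)
  F[3-4] = +832.7530 N (tension)
  F[3-5] = -1581.5310 N (compression)
  F[4-5] = +2744.5730 N (tension)
  F[4-6] = +812.8298 N (tension)
  F[5-6] = -2826.9772 N (compression)
  Rx@0 = +948.5100 N
  Ry@0 = +2208.5482 N
  Ry@6 = +2707.6018 N

-1581.531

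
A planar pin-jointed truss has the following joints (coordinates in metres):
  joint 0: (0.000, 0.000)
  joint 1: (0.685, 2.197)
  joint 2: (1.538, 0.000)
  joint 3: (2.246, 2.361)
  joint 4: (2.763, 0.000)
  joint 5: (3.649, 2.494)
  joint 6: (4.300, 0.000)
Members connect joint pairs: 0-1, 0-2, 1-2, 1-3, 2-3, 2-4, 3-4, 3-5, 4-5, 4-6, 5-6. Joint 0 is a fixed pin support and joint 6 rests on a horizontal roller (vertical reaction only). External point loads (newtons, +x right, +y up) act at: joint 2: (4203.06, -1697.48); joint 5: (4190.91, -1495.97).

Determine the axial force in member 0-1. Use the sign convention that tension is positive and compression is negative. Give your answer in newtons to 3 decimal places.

N=7 nodes, M=11 members, R=3 reactions → 2N=14, M+R=14
member 0 (0-1): L=2.3013, (cx,cy)=(0.2977,0.9547)
member 1 (0-2): L=1.5380, (cx,cy)=(1.0000,0.0000)
member 2 (1-2): L=2.3568, (cx,cy)=(0.3619,-0.9322)
member 3 (1-3): L=1.5696, (cx,cy)=(0.9945,0.1045)
member 4 (2-3): L=2.4649, (cx,cy)=(0.2872,0.9579)
member 5 (2-4): L=1.2250, (cx,cy)=(1.0000,0.0000)
member 6 (3-4): L=2.4169, (cx,cy)=(0.2139,-0.9769)
member 7 (3-5): L=1.4093, (cx,cy)=(0.9955,0.0944)
member 8 (4-5): L=2.6467, (cx,cy)=(0.3348,0.9423)
member 9 (4-6): L=1.5370, (cx,cy)=(1.0000,0.0000)
member 10 (5-6): L=2.5776, (cx,cy)=(0.2526,-0.9676)
solve A·x = −loads:
  F[0-1] = +1166.7974 N (tension)
  F[0-2] = +8046.6653 N (tension)
  F[1-2] = -1110.4824 N (compression)
  F[1-3] = +753.3499 N (tension)
  F[2-3] = +2852.8974 N (tension)
  F[2-4] = +2622.2281 N (tension)
  F[3-4] = -2670.3431 N (compression)
  F[3-5] = +2149.4794 N (tension)
  F[4-5] = +2768.2505 N (tension)
  F[4-6] = +1124.3350 N (tension)
  F[5-6] = -4451.6828 N (compression)
  Rx@0 = -8393.9700 N
  Ry@0 = -1113.9101 N
  Ry@6 = +4307.3601 N

1166.797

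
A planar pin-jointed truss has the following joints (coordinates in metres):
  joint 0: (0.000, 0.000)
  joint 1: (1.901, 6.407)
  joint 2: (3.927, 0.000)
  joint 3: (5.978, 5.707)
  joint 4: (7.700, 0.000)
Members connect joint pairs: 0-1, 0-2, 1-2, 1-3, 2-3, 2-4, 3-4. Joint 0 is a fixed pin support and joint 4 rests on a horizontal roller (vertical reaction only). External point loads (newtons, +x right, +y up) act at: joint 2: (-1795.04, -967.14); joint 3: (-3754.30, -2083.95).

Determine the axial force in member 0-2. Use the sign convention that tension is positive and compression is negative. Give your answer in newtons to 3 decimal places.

-4444.845

N=5 nodes, M=7 members, R=3 reactions → 2N=10, M+R=10
member 0 (0-1): L=6.6831, (cx,cy)=(0.2845,0.9587)
member 1 (0-2): L=3.9270, (cx,cy)=(1.0000,0.0000)
member 2 (1-2): L=6.7197, (cx,cy)=(0.3015,-0.9535)
member 3 (1-3): L=4.1367, (cx,cy)=(0.9856,-0.1692)
member 4 (2-3): L=6.0644, (cx,cy)=(0.3382,0.9411)
member 5 (2-4): L=3.7730, (cx,cy)=(1.0000,0.0000)
member 6 (3-4): L=5.9611, (cx,cy)=(0.2889,-0.9574)
solve A·x = −loads:
  F[0-1] = -3882.9156 N (compression)
  F[0-2] = -4444.8445 N (compression)
  F[1-2] = +4338.6435 N (tension)
  F[1-3] = -2447.9063 N (compression)
  F[2-3] = -3368.0809 N (compression)
  F[2-4] = -202.5925 N (compression)
  F[3-4] = +701.3246 N (tension)
  Rx@0 = +5549.3400 N
  Ry@0 = +3722.5157 N
  Ry@4 = -671.4257 N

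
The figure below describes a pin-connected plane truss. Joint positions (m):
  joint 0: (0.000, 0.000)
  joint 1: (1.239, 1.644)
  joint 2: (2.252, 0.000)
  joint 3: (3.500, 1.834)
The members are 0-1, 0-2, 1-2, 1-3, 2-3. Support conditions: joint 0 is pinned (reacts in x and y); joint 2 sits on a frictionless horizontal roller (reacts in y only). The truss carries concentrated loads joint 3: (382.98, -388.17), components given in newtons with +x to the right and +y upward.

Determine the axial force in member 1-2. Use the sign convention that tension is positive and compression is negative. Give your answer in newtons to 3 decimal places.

-551.273

N=4 nodes, M=5 members, R=3 reactions → 2N=8, M+R=8
member 0 (0-1): L=2.0586, (cx,cy)=(0.6019,0.7986)
member 1 (0-2): L=2.2520, (cx,cy)=(1.0000,0.0000)
member 2 (1-2): L=1.9310, (cx,cy)=(0.5246,-0.8514)
member 3 (1-3): L=2.2690, (cx,cy)=(0.9965,0.0837)
member 4 (2-3): L=2.2183, (cx,cy)=(0.5626,0.8267)
solve A·x = −loads:
  F[0-1] = +659.9155 N (tension)
  F[0-2] = -14.1992 N (compression)
  F[1-2] = -551.2730 N (compression)
  F[1-3] = +688.7899 N (tension)
  F[2-3] = -539.2834 N (compression)
  Rx@0 = -382.9800 N
  Ry@0 = -527.0078 N
  Ry@2 = +915.1778 N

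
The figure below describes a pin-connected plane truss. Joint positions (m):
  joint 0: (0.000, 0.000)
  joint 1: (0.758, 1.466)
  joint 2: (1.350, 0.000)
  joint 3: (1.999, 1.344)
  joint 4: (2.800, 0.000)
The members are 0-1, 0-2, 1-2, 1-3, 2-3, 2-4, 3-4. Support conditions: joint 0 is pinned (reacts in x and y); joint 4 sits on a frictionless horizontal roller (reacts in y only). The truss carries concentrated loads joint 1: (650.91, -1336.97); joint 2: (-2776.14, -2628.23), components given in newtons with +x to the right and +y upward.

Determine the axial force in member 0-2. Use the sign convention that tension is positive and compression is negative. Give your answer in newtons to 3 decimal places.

N=5 nodes, M=7 members, R=3 reactions → 2N=10, M+R=10
member 0 (0-1): L=1.6504, (cx,cy)=(0.4593,0.8883)
member 1 (0-2): L=1.3500, (cx,cy)=(1.0000,0.0000)
member 2 (1-2): L=1.5810, (cx,cy)=(0.3744,-0.9273)
member 3 (1-3): L=1.2470, (cx,cy)=(0.9952,-0.0978)
member 4 (2-3): L=1.4925, (cx,cy)=(0.4348,0.9005)
member 5 (2-4): L=1.4500, (cx,cy)=(1.0000,0.0000)
member 6 (3-4): L=1.5646, (cx,cy)=(0.5120,-0.8590)
solve A·x = −loads:
  F[0-1] = -2246.2172 N (compression)
  F[0-2] = -1093.5626 N (compression)
  F[1-2] = +925.0749 N (tension)
  F[1-3] = -2038.7453 N (compression)
  F[2-3] = +1966.0649 N (tension)
  F[2-4] = +1174.0354 N (tension)
  F[3-4] = -2293.2362 N (compression)
  Rx@0 = +2125.2300 N
  Ry@0 = +1995.2829 N
  Ry@4 = +1969.9171 N

-1093.563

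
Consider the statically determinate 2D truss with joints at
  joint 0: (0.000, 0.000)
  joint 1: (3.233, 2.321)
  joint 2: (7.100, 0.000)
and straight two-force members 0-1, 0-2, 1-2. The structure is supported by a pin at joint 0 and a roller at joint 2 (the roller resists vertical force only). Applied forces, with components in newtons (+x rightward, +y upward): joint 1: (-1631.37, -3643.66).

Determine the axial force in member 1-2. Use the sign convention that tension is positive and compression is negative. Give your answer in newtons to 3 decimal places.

-2187.707

N=3 nodes, M=3 members, R=3 reactions → 2N=6, M+R=6
member 0 (0-1): L=3.9799, (cx,cy)=(0.8123,0.5832)
member 1 (0-2): L=7.1000, (cx,cy)=(1.0000,0.0000)
member 2 (1-2): L=4.5101, (cx,cy)=(0.8574,-0.5146)
solve A·x = −loads:
  F[0-1] = -4317.3377 N (compression)
  F[0-2] = +1875.7718 N (tension)
  F[1-2] = -2187.7067 N (compression)
  Rx@0 = +1631.3700 N
  Ry@0 = +2517.8089 N
  Ry@2 = +1125.8511 N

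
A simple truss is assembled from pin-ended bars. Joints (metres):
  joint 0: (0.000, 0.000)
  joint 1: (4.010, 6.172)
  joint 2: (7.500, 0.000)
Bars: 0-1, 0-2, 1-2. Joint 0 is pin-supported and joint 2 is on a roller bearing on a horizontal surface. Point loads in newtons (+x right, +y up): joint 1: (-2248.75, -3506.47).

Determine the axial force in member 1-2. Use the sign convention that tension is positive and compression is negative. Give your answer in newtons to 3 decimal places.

-27.825

N=3 nodes, M=3 members, R=3 reactions → 2N=6, M+R=6
member 0 (0-1): L=7.3603, (cx,cy)=(0.5448,0.8386)
member 1 (0-2): L=7.5000, (cx,cy)=(1.0000,0.0000)
member 2 (1-2): L=7.0904, (cx,cy)=(0.4922,-0.8705)
solve A·x = −loads:
  F[0-1] = -4152.6761 N (compression)
  F[0-2] = +13.6961 N (tension)
  F[1-2] = -27.8254 N (compression)
  Rx@0 = +2248.7500 N
  Ry@0 = +3482.2487 N
  Ry@2 = +24.2213 N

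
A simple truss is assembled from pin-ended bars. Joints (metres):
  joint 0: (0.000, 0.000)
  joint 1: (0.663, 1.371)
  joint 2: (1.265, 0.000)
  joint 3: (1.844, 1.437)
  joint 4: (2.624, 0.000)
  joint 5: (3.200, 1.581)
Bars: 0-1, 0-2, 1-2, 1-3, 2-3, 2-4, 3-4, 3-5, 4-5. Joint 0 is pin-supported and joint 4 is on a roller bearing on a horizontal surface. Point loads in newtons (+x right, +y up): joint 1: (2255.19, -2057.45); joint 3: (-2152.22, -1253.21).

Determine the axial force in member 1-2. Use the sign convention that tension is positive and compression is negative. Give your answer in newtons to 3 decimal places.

-346.082

N=6 nodes, M=9 members, R=3 reactions → 2N=12, M+R=12
member 0 (0-1): L=1.5229, (cx,cy)=(0.4354,0.9003)
member 1 (0-2): L=1.2650, (cx,cy)=(1.0000,0.0000)
member 2 (1-2): L=1.4973, (cx,cy)=(0.4020,-0.9156)
member 3 (1-3): L=1.1828, (cx,cy)=(0.9984,0.0558)
member 4 (2-3): L=1.5493, (cx,cy)=(0.3737,0.9275)
member 5 (2-4): L=1.3590, (cx,cy)=(1.0000,0.0000)
member 6 (3-4): L=1.6350, (cx,cy)=(0.4771,-0.8789)
member 7 (3-5): L=1.3636, (cx,cy)=(0.9944,0.1056)
member 8 (4-5): L=1.6827, (cx,cy)=(0.3423,0.9396)
solve A·x = −loads:
  F[0-1] = -2122.1190 N (compression)
  F[0-2] = +1026.8450 N (tension)
  F[1-2] = -346.0815 N (compression)
  F[1-3] = -3044.6681 N (compression)
  F[2-3] = +341.6344 N (tension)
  F[2-4] = +760.0269 N (tension)
  F[3-4] = -1593.1763 N (compression)
  F[3-5] = +0.0000 N (tension)
  F[4-5] = +0.0000 N (tension)
  Rx@0 = -102.9700 N
  Ry@0 = +1910.4565 N
  Ry@4 = +1400.2035 N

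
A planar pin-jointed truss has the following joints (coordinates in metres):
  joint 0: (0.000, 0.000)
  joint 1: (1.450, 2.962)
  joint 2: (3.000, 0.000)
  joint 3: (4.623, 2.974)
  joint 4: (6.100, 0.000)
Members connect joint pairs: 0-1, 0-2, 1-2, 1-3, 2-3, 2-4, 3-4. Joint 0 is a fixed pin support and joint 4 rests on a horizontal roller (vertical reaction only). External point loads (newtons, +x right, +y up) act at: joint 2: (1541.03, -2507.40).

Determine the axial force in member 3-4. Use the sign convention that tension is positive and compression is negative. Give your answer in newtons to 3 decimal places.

-1376.852

N=5 nodes, M=7 members, R=3 reactions → 2N=10, M+R=10
member 0 (0-1): L=3.2979, (cx,cy)=(0.4397,0.8982)
member 1 (0-2): L=3.0000, (cx,cy)=(1.0000,0.0000)
member 2 (1-2): L=3.3430, (cx,cy)=(0.4636,-0.8860)
member 3 (1-3): L=3.1730, (cx,cy)=(1.0000,0.0038)
member 4 (2-3): L=3.3880, (cx,cy)=(0.4790,0.8778)
member 5 (2-4): L=3.1000, (cx,cy)=(1.0000,0.0000)
member 6 (3-4): L=3.3206, (cx,cy)=(0.4448,-0.8956)
solve A·x = −loads:
  F[0-1] = -1418.7436 N (compression)
  F[0-2] = +2164.8200 N (tension)
  F[1-2] = +1432.6797 N (tension)
  F[1-3] = -1288.0601 N (compression)
  F[2-3] = +1410.3751 N (tension)
  F[2-4] = +612.4273 N (tension)
  F[3-4] = -1376.8515 N (compression)
  Rx@0 = -1541.0300 N
  Ry@0 = +1274.2525 N
  Ry@4 = +1233.1475 N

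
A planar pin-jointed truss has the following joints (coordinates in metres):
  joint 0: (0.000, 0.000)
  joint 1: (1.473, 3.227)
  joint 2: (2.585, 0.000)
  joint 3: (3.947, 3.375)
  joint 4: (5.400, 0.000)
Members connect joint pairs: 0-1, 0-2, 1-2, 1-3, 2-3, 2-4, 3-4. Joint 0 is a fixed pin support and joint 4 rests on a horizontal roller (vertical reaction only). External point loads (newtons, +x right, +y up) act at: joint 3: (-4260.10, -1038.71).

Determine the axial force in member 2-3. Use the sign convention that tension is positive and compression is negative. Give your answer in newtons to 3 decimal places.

N=5 nodes, M=7 members, R=3 reactions → 2N=10, M+R=10
member 0 (0-1): L=3.5473, (cx,cy)=(0.4152,0.9097)
member 1 (0-2): L=2.5850, (cx,cy)=(1.0000,0.0000)
member 2 (1-2): L=3.4132, (cx,cy)=(0.3258,-0.9454)
member 3 (1-3): L=2.4784, (cx,cy)=(0.9982,0.0597)
member 4 (2-3): L=3.6395, (cx,cy)=(0.3742,0.9273)
member 5 (2-4): L=2.8150, (cx,cy)=(1.0000,0.0000)
member 6 (3-4): L=3.6745, (cx,cy)=(0.3954,-0.9185)
solve A·x = −loads:
  F[0-1] = -3234.0594 N (compression)
  F[0-2] = -2917.1675 N (compression)
  F[1-2] = +2965.7200 N (tension)
  F[1-3] = -2313.2686 N (compression)
  F[2-3] = -3023.6253 N (compression)
  F[2-4] = -819.4242 N (compression)
  F[3-4] = +2072.2375 N (tension)
  Rx@0 = +4260.1000 N
  Ry@0 = +2942.0524 N
  Ry@4 = -1903.3424 N

-3023.625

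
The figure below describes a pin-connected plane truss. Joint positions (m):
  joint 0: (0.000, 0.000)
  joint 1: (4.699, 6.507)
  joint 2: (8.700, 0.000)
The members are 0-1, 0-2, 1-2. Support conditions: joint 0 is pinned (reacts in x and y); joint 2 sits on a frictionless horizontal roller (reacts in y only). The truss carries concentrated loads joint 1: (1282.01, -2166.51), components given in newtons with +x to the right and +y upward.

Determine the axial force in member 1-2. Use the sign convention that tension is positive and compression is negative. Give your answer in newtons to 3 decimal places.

N=3 nodes, M=3 members, R=3 reactions → 2N=6, M+R=6
member 0 (0-1): L=8.0263, (cx,cy)=(0.5854,0.8107)
member 1 (0-2): L=8.7000, (cx,cy)=(1.0000,0.0000)
member 2 (1-2): L=7.6387, (cx,cy)=(0.5238,-0.8519)
solve A·x = −loads:
  F[0-1] = -46.2441 N (compression)
  F[0-2] = +1309.0836 N (tension)
  F[1-2] = -2499.2847 N (compression)
  Rx@0 = -1282.0100 N
  Ry@0 = +37.4905 N
  Ry@2 = +2129.0195 N

-2499.285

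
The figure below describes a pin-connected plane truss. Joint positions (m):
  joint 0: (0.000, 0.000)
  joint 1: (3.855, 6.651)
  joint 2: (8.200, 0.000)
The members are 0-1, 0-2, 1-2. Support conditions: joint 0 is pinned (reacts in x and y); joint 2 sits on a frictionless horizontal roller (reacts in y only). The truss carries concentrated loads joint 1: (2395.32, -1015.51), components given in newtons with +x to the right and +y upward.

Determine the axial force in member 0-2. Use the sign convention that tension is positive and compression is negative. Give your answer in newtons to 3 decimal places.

N=3 nodes, M=3 members, R=3 reactions → 2N=6, M+R=6
member 0 (0-1): L=7.6874, (cx,cy)=(0.5015,0.8652)
member 1 (0-2): L=8.2000, (cx,cy)=(1.0000,0.0000)
member 2 (1-2): L=7.9445, (cx,cy)=(0.5469,-0.8372)
solve A·x = −loads:
  F[0-1] = +1623.6470 N (tension)
  F[0-2] = +1581.1147 N (tension)
  F[1-2] = -2890.9414 N (compression)
  Rx@0 = -2395.3200 N
  Ry@0 = -1404.7418 N
  Ry@2 = +2420.2518 N

1581.115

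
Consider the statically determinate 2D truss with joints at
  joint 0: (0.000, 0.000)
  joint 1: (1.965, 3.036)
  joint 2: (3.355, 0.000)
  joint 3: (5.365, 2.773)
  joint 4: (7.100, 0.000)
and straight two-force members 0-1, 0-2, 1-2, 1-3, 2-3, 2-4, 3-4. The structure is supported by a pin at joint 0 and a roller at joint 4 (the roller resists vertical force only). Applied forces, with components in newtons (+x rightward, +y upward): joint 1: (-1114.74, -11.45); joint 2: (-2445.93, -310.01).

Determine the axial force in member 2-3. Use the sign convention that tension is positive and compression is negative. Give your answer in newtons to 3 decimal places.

N=5 nodes, M=7 members, R=3 reactions → 2N=10, M+R=10
member 0 (0-1): L=3.6164, (cx,cy)=(0.5434,0.8395)
member 1 (0-2): L=3.3550, (cx,cy)=(1.0000,0.0000)
member 2 (1-2): L=3.3391, (cx,cy)=(0.4163,-0.9092)
member 3 (1-3): L=3.4102, (cx,cy)=(0.9970,-0.0771)
member 4 (2-3): L=3.4249, (cx,cy)=(0.5869,0.8097)
member 5 (2-4): L=3.7450, (cx,cy)=(1.0000,0.0000)
member 6 (3-4): L=3.2710, (cx,cy)=(0.5304,-0.8477)
solve A·x = −loads:
  F[0-1] = -772.4442 N (compression)
  F[0-2] = -3140.9590 N (compression)
  F[1-2] = +665.0334 N (tension)
  F[1-3] = +419.4358 N (tension)
  F[2-3] = -363.9283 N (compression)
  F[2-4] = -204.6021 N (compression)
  F[3-4] = +385.7425 N (tension)
  Rx@0 = +3560.6700 N
  Ry@0 = +648.4696 N
  Ry@4 = -327.0096 N

-363.928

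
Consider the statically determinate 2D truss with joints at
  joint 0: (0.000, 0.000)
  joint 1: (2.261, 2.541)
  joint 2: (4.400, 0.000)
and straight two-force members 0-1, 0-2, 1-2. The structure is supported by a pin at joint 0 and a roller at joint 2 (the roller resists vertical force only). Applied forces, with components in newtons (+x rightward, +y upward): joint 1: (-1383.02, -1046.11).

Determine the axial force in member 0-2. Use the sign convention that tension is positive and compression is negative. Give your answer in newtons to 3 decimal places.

-219.823

N=3 nodes, M=3 members, R=3 reactions → 2N=6, M+R=6
member 0 (0-1): L=3.4013, (cx,cy)=(0.6647,0.7471)
member 1 (0-2): L=4.4000, (cx,cy)=(1.0000,0.0000)
member 2 (1-2): L=3.3214, (cx,cy)=(0.6440,-0.7650)
solve A·x = −loads:
  F[0-1] = -1749.8342 N (compression)
  F[0-2] = -219.8230 N (compression)
  F[1-2] = +341.3418 N (tension)
  Rx@0 = +1383.0200 N
  Ry@0 = +1307.2462 N
  Ry@2 = -261.1362 N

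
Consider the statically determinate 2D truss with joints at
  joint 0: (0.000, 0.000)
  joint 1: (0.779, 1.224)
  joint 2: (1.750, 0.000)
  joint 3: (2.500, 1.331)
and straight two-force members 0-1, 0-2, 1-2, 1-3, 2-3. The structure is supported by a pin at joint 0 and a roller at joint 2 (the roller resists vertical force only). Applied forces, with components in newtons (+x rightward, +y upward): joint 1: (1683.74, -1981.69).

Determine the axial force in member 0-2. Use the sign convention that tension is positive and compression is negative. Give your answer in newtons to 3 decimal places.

N=4 nodes, M=5 members, R=3 reactions → 2N=8, M+R=8
member 0 (0-1): L=1.4509, (cx,cy)=(0.5369,0.8436)
member 1 (0-2): L=1.7500, (cx,cy)=(1.0000,0.0000)
member 2 (1-2): L=1.5624, (cx,cy)=(0.6215,-0.7834)
member 3 (1-3): L=1.7243, (cx,cy)=(0.9981,0.0621)
member 4 (2-3): L=1.5278, (cx,cy)=(0.4909,0.8712)
solve A·x = −loads:
  F[0-1] = +92.5770 N (tension)
  F[0-2] = +1634.0336 N (tension)
  F[1-2] = -2629.2213 N (compression)
  F[1-3] = -0.0000 N (compression)
  F[2-3] = +0.0000 N (tension)
  Rx@0 = -1683.7400 N
  Ry@0 = -78.1010 N
  Ry@2 = +2059.7910 N

1634.034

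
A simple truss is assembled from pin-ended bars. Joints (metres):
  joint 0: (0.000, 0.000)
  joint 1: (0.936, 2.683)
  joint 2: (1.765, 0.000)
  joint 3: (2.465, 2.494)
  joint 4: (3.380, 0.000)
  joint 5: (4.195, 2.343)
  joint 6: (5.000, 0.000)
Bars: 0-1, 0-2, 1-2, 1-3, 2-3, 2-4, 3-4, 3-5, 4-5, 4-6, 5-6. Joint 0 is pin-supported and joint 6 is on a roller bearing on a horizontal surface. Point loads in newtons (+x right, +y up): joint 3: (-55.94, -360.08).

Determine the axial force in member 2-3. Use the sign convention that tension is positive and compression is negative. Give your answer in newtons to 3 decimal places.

-237.078

N=7 nodes, M=11 members, R=3 reactions → 2N=14, M+R=14
member 0 (0-1): L=2.8416, (cx,cy)=(0.3294,0.9442)
member 1 (0-2): L=1.7650, (cx,cy)=(1.0000,0.0000)
member 2 (1-2): L=2.8082, (cx,cy)=(0.2952,-0.9554)
member 3 (1-3): L=1.5406, (cx,cy)=(0.9924,-0.1227)
member 4 (2-3): L=2.5904, (cx,cy)=(0.2702,0.9628)
member 5 (2-4): L=1.6150, (cx,cy)=(1.0000,0.0000)
member 6 (3-4): L=2.6566, (cx,cy)=(0.3444,-0.9388)
member 7 (3-5): L=1.7366, (cx,cy)=(0.9962,-0.0870)
member 8 (4-5): L=2.4807, (cx,cy)=(0.3285,0.9445)
member 9 (4-6): L=1.6200, (cx,cy)=(1.0000,0.0000)
member 10 (5-6): L=2.4774, (cx,cy)=(0.3249,-0.9457)
solve A·x = −loads:
  F[0-1] = -222.9031 N (compression)
  F[0-2] = +17.4829 N (tension)
  F[1-2] = +238.9047 N (tension)
  F[1-3] = -145.0460 N (compression)
  F[2-3] = -237.0775 N (compression)
  F[2-4] = +152.0762 N (tension)
  F[3-4] = -150.0337 N (compression)
  F[3-5] = -100.7816 N (compression)
  F[4-5] = +149.1314 N (tension)
  F[4-6] = +51.4048 N (tension)
  F[5-6] = -158.2010 N (compression)
  Rx@0 = +55.9400 N
  Ry@0 = +210.4634 N
  Ry@6 = +149.6166 N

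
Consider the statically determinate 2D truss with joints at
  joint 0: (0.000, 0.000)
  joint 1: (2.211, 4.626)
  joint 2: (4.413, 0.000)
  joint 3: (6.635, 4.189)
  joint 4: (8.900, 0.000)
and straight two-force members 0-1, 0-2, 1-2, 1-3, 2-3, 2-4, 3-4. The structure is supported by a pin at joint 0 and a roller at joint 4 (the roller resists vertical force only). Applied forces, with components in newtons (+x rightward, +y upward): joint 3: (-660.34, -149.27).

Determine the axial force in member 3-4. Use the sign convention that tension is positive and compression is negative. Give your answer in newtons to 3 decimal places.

226.822

N=5 nodes, M=7 members, R=3 reactions → 2N=10, M+R=10
member 0 (0-1): L=5.1272, (cx,cy)=(0.4312,0.9022)
member 1 (0-2): L=4.4130, (cx,cy)=(1.0000,0.0000)
member 2 (1-2): L=5.1233, (cx,cy)=(0.4298,-0.9029)
member 3 (1-3): L=4.4455, (cx,cy)=(0.9952,-0.0983)
member 4 (2-3): L=4.7418, (cx,cy)=(0.4686,0.8834)
member 5 (2-4): L=4.4870, (cx,cy)=(1.0000,0.0000)
member 6 (3-4): L=4.7621, (cx,cy)=(0.4756,-0.8796)
solve A·x = −loads:
  F[0-1] = -386.5847 N (compression)
  F[0-2] = -493.6340 N (compression)
  F[1-2] = +424.4893 N (tension)
  F[1-3] = -350.8496 N (compression)
  F[2-3] = -433.8652 N (compression)
  F[2-4] = -107.8826 N (compression)
  F[3-4] = +226.8220 N (tension)
  Rx@0 = +660.3400 N
  Ry@0 = +348.7933 N
  Ry@4 = -199.5233 N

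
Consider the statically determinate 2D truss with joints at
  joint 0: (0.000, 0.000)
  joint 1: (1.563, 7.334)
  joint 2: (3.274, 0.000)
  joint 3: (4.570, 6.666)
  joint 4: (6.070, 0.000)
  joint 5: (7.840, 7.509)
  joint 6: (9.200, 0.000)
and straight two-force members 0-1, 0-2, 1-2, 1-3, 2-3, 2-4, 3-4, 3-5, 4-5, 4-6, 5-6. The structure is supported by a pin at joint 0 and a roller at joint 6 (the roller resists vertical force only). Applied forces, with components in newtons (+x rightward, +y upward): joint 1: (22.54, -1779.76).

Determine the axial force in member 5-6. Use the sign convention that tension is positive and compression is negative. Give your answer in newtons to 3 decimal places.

-325.546

N=7 nodes, M=11 members, R=3 reactions → 2N=14, M+R=14
member 0 (0-1): L=7.4987, (cx,cy)=(0.2084,0.9780)
member 1 (0-2): L=3.2740, (cx,cy)=(1.0000,0.0000)
member 2 (1-2): L=7.5309, (cx,cy)=(0.2272,-0.9738)
member 3 (1-3): L=3.0803, (cx,cy)=(0.9762,-0.2169)
member 4 (2-3): L=6.7908, (cx,cy)=(0.1908,0.9816)
member 5 (2-4): L=2.7960, (cx,cy)=(1.0000,0.0000)
member 6 (3-4): L=6.8327, (cx,cy)=(0.2195,-0.9756)
member 7 (3-5): L=3.3769, (cx,cy)=(0.9683,0.2496)
member 8 (4-5): L=7.7148, (cx,cy)=(0.2294,0.9733)
member 9 (4-6): L=3.1300, (cx,cy)=(1.0000,0.0000)
member 10 (5-6): L=7.6312, (cx,cy)=(0.1782,-0.9840)
solve A·x = −loads:
  F[0-1] = -1492.2007 N (compression)
  F[0-2] = +333.5685 N (tension)
  F[1-2] = -266.6648 N (compression)
  F[1-3] = -279.6380 N (compression)
  F[2-3] = +264.5538 N (tension)
  F[2-4] = +222.4942 N (tension)
  F[3-4] = -365.9102 N (compression)
  F[3-5] = -146.8130 N (compression)
  F[4-5] = +366.7673 N (tension)
  F[4-6] = +58.0176 N (tension)
  F[5-6] = -325.5456 N (compression)
  Rx@0 = -22.5400 N
  Ry@0 = +1459.4260 N
  Ry@6 = +320.3340 N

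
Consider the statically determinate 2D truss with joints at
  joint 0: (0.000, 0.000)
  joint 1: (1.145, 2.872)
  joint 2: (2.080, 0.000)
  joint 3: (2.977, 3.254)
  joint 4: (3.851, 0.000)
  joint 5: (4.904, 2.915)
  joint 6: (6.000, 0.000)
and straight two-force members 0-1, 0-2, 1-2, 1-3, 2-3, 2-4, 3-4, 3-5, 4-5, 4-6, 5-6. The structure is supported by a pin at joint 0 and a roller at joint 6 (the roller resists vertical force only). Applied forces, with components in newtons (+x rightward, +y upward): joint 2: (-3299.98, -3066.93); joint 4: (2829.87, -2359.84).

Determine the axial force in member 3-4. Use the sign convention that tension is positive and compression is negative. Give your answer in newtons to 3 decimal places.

N=7 nodes, M=11 members, R=3 reactions → 2N=14, M+R=14
member 0 (0-1): L=3.0918, (cx,cy)=(0.3703,0.9289)
member 1 (0-2): L=2.0800, (cx,cy)=(1.0000,0.0000)
member 2 (1-2): L=3.0204, (cx,cy)=(0.3096,-0.9509)
member 3 (1-3): L=1.8714, (cx,cy)=(0.9789,0.2041)
member 4 (2-3): L=3.3754, (cx,cy)=(0.2657,0.9640)
member 5 (2-4): L=1.7710, (cx,cy)=(1.0000,0.0000)
member 6 (3-4): L=3.3693, (cx,cy)=(0.2594,-0.9658)
member 7 (3-5): L=1.9566, (cx,cy)=(0.9849,-0.1733)
member 8 (4-5): L=3.0994, (cx,cy)=(0.3397,0.9405)
member 9 (4-6): L=2.1490, (cx,cy)=(1.0000,0.0000)
member 10 (5-6): L=3.1142, (cx,cy)=(0.3519,-0.9360)
solve A·x = −loads:
  F[0-1] = -3067.0082 N (compression)
  F[0-2] = +665.6980 N (tension)
  F[1-2] = +2572.4247 N (tension)
  F[1-3] = -1973.6976 N (compression)
  F[2-3] = +644.0249 N (tension)
  F[2-4] = +4590.8623 N (tension)
  F[3-4] = +99.7780 N (tension)
  F[3-5] = -1814.3142 N (compression)
  F[4-5] = +2406.6319 N (tension)
  F[4-6] = +969.2273 N (tension)
  F[5-6] = -2754.0135 N (compression)
  Rx@0 = +470.1100 N
  Ry@0 = +2848.9436 N
  Ry@6 = +2577.8264 N

99.778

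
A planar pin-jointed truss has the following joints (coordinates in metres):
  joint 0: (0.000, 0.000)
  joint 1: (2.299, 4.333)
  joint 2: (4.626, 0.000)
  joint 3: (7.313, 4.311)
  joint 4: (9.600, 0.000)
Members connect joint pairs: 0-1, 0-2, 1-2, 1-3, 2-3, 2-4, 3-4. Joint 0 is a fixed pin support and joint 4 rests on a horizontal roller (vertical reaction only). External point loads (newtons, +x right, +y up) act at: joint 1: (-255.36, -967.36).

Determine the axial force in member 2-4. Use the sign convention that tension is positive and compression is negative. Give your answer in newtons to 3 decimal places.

61.753

N=5 nodes, M=7 members, R=3 reactions → 2N=10, M+R=10
member 0 (0-1): L=4.9051, (cx,cy)=(0.4687,0.8834)
member 1 (0-2): L=4.6260, (cx,cy)=(1.0000,0.0000)
member 2 (1-2): L=4.9183, (cx,cy)=(0.4731,-0.8810)
member 3 (1-3): L=5.0140, (cx,cy)=(1.0000,-0.0044)
member 4 (2-3): L=5.0798, (cx,cy)=(0.5290,0.8487)
member 5 (2-4): L=4.9740, (cx,cy)=(1.0000,0.0000)
member 6 (3-4): L=4.8801, (cx,cy)=(0.4686,-0.8834)
solve A·x = −loads:
  F[0-1] = -963.3153 N (compression)
  F[0-2] = +196.1392 N (tension)
  F[1-2] = -131.4620 N (compression)
  F[1-3] = -133.9419 N (compression)
  F[2-3] = +136.4721 N (tension)
  F[2-4] = +61.7531 N (tension)
  F[3-4] = -131.7707 N (compression)
  Rx@0 = +255.3600 N
  Ry@0 = +850.9552 N
  Ry@4 = +116.4048 N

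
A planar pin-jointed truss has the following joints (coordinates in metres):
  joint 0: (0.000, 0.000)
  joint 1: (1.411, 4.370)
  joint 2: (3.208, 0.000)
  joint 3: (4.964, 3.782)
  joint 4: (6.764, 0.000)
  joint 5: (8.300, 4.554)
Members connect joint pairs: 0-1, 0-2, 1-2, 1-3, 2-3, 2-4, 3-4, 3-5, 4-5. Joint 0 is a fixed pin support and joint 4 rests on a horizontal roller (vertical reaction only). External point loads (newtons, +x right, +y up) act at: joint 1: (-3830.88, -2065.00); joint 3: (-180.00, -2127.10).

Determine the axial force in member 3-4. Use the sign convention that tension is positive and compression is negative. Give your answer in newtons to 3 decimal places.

646.588

N=6 nodes, M=9 members, R=3 reactions → 2N=12, M+R=12
member 0 (0-1): L=4.5921, (cx,cy)=(0.3073,0.9516)
member 1 (0-2): L=3.2080, (cx,cy)=(1.0000,0.0000)
member 2 (1-2): L=4.7251, (cx,cy)=(0.3803,-0.9249)
member 3 (1-3): L=3.6013, (cx,cy)=(0.9866,-0.1633)
member 4 (2-3): L=4.1698, (cx,cy)=(0.4211,0.9070)
member 5 (2-4): L=3.5560, (cx,cy)=(1.0000,0.0000)
member 6 (3-4): L=4.1885, (cx,cy)=(0.4297,-0.9029)
member 7 (3-5): L=3.4242, (cx,cy)=(0.9743,0.2255)
member 8 (4-5): L=4.8061, (cx,cy)=(0.3196,0.9476)
solve A·x = −loads:
  F[0-1] = -5018.7193 N (compression)
  F[0-2] = -2468.8101 N (compression)
  F[1-2] = +2705.7694 N (tension)
  F[1-3] = +1276.9048 N (tension)
  F[2-3] = -2759.0352 N (compression)
  F[2-4] = -277.8701 N (compression)
  F[3-4] = +646.5881 N (tension)
  F[3-5] = -0.0000 N (compression)
  F[4-5] = +0.0000 N (tension)
  Rx@0 = +4010.8800 N
  Ry@0 = +4775.9359 N
  Ry@4 = -583.8359 N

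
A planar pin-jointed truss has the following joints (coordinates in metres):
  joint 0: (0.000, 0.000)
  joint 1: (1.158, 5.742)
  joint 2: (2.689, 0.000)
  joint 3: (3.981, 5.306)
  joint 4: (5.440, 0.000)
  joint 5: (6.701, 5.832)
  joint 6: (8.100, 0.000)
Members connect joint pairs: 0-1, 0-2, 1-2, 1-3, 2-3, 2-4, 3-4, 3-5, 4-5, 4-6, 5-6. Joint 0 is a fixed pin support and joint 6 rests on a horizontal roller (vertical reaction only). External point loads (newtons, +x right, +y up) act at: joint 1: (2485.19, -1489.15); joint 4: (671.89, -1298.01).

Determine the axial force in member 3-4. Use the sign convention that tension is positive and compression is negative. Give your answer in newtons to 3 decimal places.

-1877.563

N=7 nodes, M=11 members, R=3 reactions → 2N=14, M+R=14
member 0 (0-1): L=5.8576, (cx,cy)=(0.1977,0.9803)
member 1 (0-2): L=2.6890, (cx,cy)=(1.0000,0.0000)
member 2 (1-2): L=5.9426, (cx,cy)=(0.2576,-0.9662)
member 3 (1-3): L=2.8565, (cx,cy)=(0.9883,-0.1526)
member 4 (2-3): L=5.4610, (cx,cy)=(0.2366,0.9716)
member 5 (2-4): L=2.7510, (cx,cy)=(1.0000,0.0000)
member 6 (3-4): L=5.5029, (cx,cy)=(0.2651,-0.9642)
member 7 (3-5): L=2.7704, (cx,cy)=(0.9818,0.1899)
member 8 (4-5): L=5.9668, (cx,cy)=(0.2113,0.9774)
member 9 (4-6): L=2.6600, (cx,cy)=(1.0000,0.0000)
member 10 (5-6): L=5.9975, (cx,cy)=(0.2333,-0.9724)
solve A·x = −loads:
  F[0-1] = +60.3988 N (tension)
  F[0-2] = +3145.1397 N (tension)
  F[1-2] = -1258.9671 N (compression)
  F[1-3] = -2174.3787 N (compression)
  F[2-3] = +1252.0122 N (tension)
  F[2-4] = +2524.5828 N (tension)
  F[3-4] = -1877.5626 N (compression)
  F[3-5] = -1379.9943 N (compression)
  F[4-5] = +3180.2098 N (tension)
  F[4-6] = +682.7962 N (tension)
  F[5-6] = -2927.1171 N (compression)
  Rx@0 = -3157.0800 N
  Ry@0 = -59.2068 N
  Ry@6 = +2846.3668 N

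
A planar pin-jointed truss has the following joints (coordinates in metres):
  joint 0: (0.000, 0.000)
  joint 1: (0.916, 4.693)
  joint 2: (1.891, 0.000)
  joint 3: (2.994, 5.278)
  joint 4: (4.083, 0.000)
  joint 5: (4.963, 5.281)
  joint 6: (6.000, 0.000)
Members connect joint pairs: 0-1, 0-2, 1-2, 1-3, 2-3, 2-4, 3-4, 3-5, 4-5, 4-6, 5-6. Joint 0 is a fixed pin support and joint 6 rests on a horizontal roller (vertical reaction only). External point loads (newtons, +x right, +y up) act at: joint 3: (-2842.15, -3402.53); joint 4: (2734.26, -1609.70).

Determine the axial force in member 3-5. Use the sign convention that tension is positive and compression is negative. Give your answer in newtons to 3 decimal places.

-106.429

N=7 nodes, M=11 members, R=3 reactions → 2N=14, M+R=14
member 0 (0-1): L=4.7816, (cx,cy)=(0.1916,0.9815)
member 1 (0-2): L=1.8910, (cx,cy)=(1.0000,0.0000)
member 2 (1-2): L=4.7932, (cx,cy)=(0.2034,-0.9791)
member 3 (1-3): L=2.1588, (cx,cy)=(0.9626,0.2710)
member 4 (2-3): L=5.3920, (cx,cy)=(0.2046,0.9789)
member 5 (2-4): L=2.1920, (cx,cy)=(1.0000,0.0000)
member 6 (3-4): L=5.3892, (cx,cy)=(0.2021,-0.9794)
member 7 (3-5): L=1.9690, (cx,cy)=(1.0000,0.0015)
member 8 (4-5): L=5.3538, (cx,cy)=(0.1644,0.9864)
member 9 (4-6): L=1.9170, (cx,cy)=(1.0000,0.0000)
member 10 (5-6): L=5.3819, (cx,cy)=(0.1927,-0.9813)
solve A·x = −loads:
  F[0-1] = -4808.1629 N (compression)
  F[0-2] = +813.2065 N (tension)
  F[1-2] = +4303.3428 N (tension)
  F[1-3] = -1866.2817 N (compression)
  F[2-3] = -4304.3951 N (compression)
  F[2-4] = +2569.0746 N (tension)
  F[3-4] = +1344.1479 N (tension)
  F[3-5] = -106.4291 N (compression)
  F[4-5] = +297.3248 N (tension)
  F[4-6] = +57.5581 N (tension)
  F[5-6] = -298.7164 N (compression)
  Rx@0 = +107.8900 N
  Ry@0 = +4719.1113 N
  Ry@6 = +293.1187 N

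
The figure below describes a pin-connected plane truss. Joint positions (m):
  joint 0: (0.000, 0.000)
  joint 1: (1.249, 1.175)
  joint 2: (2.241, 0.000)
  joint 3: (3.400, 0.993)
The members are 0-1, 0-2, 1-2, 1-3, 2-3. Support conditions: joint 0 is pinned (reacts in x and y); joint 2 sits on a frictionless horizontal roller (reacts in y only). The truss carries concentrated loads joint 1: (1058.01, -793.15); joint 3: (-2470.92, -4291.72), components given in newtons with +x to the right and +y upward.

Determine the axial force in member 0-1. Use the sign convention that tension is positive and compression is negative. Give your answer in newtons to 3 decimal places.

1938.631

N=4 nodes, M=5 members, R=3 reactions → 2N=8, M+R=8
member 0 (0-1): L=1.7148, (cx,cy)=(0.7284,0.6852)
member 1 (0-2): L=2.2410, (cx,cy)=(1.0000,0.0000)
member 2 (1-2): L=1.5378, (cx,cy)=(0.6451,-0.7641)
member 3 (1-3): L=2.1587, (cx,cy)=(0.9964,-0.0843)
member 4 (2-3): L=1.5262, (cx,cy)=(0.7594,0.6506)
solve A·x = −loads:
  F[0-1] = +1938.6313 N (tension)
  F[0-2] = -2824.9199 N (compression)
  F[1-2] = -3032.2747 N (compression)
  F[1-3] = +2318.3641 N (tension)
  F[2-3] = -6295.8374 N (compression)
  Rx@0 = +1412.9100 N
  Ry@0 = -1328.3520 N
  Ry@2 = +6413.2220 N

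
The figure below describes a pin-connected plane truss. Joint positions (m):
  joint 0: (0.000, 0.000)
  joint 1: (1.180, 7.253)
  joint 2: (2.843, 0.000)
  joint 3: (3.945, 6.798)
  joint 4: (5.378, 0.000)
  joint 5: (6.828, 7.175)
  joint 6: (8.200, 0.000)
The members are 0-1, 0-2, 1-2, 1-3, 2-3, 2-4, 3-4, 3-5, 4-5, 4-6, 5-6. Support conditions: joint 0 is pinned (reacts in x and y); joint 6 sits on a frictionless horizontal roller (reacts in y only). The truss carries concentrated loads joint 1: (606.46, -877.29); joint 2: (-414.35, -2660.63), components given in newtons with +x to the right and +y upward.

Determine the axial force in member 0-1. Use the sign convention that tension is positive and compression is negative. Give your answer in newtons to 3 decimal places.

-1978.470

N=7 nodes, M=11 members, R=3 reactions → 2N=14, M+R=14
member 0 (0-1): L=7.3484, (cx,cy)=(0.1606,0.9870)
member 1 (0-2): L=2.8430, (cx,cy)=(1.0000,0.0000)
member 2 (1-2): L=7.4412, (cx,cy)=(0.2235,-0.9747)
member 3 (1-3): L=2.8022, (cx,cy)=(0.9867,-0.1624)
member 4 (2-3): L=6.8867, (cx,cy)=(0.1600,0.9871)
member 5 (2-4): L=2.5350, (cx,cy)=(1.0000,0.0000)
member 6 (3-4): L=6.9474, (cx,cy)=(0.2063,-0.9785)
member 7 (3-5): L=2.9075, (cx,cy)=(0.9916,0.1297)
member 8 (4-5): L=7.3200, (cx,cy)=(0.1981,0.9802)
member 9 (4-6): L=2.8220, (cx,cy)=(1.0000,0.0000)
member 10 (5-6): L=7.3050, (cx,cy)=(0.1878,-0.9822)
solve A·x = −loads:
  F[0-1] = -1978.4696 N (compression)
  F[0-2] = +509.8127 N (tension)
  F[1-2] = +1308.8188 N (tension)
  F[1-3] = -1233.0273 N (compression)
  F[2-3] = +1402.9935 N (tension)
  F[2-4] = +992.1607 N (tension)
  F[3-4] = -1705.5395 N (compression)
  F[3-5] = -645.8205 N (compression)
  F[4-5] = +1702.6018 N (tension)
  F[4-6] = +303.1069 N (tension)
  F[5-6] = -1613.8451 N (compression)
  Rx@0 = -192.1100 N
  Ry@0 = +1952.7947 N
  Ry@6 = +1585.1253 N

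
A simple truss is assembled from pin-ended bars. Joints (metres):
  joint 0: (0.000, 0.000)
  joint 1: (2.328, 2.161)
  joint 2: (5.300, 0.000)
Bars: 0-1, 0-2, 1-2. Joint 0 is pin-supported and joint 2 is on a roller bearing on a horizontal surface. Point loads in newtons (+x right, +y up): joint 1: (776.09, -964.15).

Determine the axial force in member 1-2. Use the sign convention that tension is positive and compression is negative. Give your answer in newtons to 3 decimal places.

N=3 nodes, M=3 members, R=3 reactions → 2N=6, M+R=6
member 0 (0-1): L=3.1764, (cx,cy)=(0.7329,0.6803)
member 1 (0-2): L=5.3000, (cx,cy)=(1.0000,0.0000)
member 2 (1-2): L=3.6746, (cx,cy)=(0.8088,-0.5881)
solve A·x = −loads:
  F[0-1] = -329.5634 N (compression)
  F[0-2] = +1017.6288 N (tension)
  F[1-2] = -1258.2038 N (compression)
  Rx@0 = -776.0900 N
  Ry@0 = +224.2119 N
  Ry@2 = +739.9381 N

-1258.204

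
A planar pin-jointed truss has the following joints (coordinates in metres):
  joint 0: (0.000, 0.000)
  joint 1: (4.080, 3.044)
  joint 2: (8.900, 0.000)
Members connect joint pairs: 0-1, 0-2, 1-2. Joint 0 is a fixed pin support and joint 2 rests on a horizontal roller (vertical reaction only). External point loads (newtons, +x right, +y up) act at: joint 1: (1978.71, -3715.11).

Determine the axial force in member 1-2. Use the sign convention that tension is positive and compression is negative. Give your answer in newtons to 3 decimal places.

N=3 nodes, M=3 members, R=3 reactions → 2N=6, M+R=6
member 0 (0-1): L=5.0904, (cx,cy)=(0.8015,0.5980)
member 1 (0-2): L=8.9000, (cx,cy)=(1.0000,0.0000)
member 2 (1-2): L=5.7007, (cx,cy)=(0.8455,-0.5340)
solve A·x = −loads:
  F[0-1] = -2232.8935 N (compression)
  F[0-2] = +3768.3879 N (tension)
  F[1-2] = -4456.9640 N (compression)
  Rx@0 = -1978.7100 N
  Ry@0 = +1335.2401 N
  Ry@2 = +2379.8699 N

-4456.964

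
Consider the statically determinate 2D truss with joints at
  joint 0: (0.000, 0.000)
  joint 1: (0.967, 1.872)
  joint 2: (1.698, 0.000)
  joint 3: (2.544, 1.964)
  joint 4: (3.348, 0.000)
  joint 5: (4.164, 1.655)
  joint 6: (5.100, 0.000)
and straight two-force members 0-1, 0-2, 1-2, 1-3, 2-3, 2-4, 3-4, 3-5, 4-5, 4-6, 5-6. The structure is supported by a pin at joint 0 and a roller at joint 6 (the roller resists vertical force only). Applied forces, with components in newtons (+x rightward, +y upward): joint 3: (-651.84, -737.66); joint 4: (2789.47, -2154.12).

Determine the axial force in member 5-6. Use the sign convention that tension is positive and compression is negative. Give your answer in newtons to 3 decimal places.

-1758.954

N=7 nodes, M=11 members, R=3 reactions → 2N=14, M+R=14
member 0 (0-1): L=2.1070, (cx,cy)=(0.4589,0.8885)
member 1 (0-2): L=1.6980, (cx,cy)=(1.0000,0.0000)
member 2 (1-2): L=2.0097, (cx,cy)=(0.3637,-0.9315)
member 3 (1-3): L=1.5797, (cx,cy)=(0.9983,0.0582)
member 4 (2-3): L=2.1385, (cx,cy)=(0.3956,0.9184)
member 5 (2-4): L=1.6500, (cx,cy)=(1.0000,0.0000)
member 6 (3-4): L=2.1222, (cx,cy)=(0.3789,-0.9255)
member 7 (3-5): L=1.6492, (cx,cy)=(0.9823,-0.1874)
member 8 (4-5): L=1.8452, (cx,cy)=(0.4422,0.8969)
member 9 (4-6): L=1.7520, (cx,cy)=(1.0000,0.0000)
member 10 (5-6): L=1.9013, (cx,cy)=(0.4923,-0.8704)
solve A·x = −loads:
  F[0-1] = -1531.5452 N (compression)
  F[0-2] = +2840.5252 N (tension)
  F[1-2] = +1385.2109 N (tension)
  F[1-3] = -1208.8072 N (compression)
  F[2-3] = -1404.9414 N (compression)
  F[2-4] = +3900.1968 N (tension)
  F[3-4] = +978.5868 N (tension)
  F[3-5] = -1508.1760 N (compression)
  F[4-5] = +1391.9851 N (tension)
  F[4-6] = +865.9025 N (tension)
  F[5-6] = -1758.9544 N (compression)
  Rx@0 = -2137.6300 N
  Ry@0 = +1360.7237 N
  Ry@6 = +1531.0563 N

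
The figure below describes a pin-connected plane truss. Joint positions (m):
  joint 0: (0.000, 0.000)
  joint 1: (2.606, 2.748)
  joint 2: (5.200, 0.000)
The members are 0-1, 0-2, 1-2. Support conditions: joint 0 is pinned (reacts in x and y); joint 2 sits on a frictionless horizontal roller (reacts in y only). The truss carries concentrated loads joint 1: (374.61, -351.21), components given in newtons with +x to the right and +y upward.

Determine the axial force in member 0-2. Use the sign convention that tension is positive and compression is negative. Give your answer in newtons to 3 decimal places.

353.019

N=3 nodes, M=3 members, R=3 reactions → 2N=6, M+R=6
member 0 (0-1): L=3.7872, (cx,cy)=(0.6881,0.7256)
member 1 (0-2): L=5.2000, (cx,cy)=(1.0000,0.0000)
member 2 (1-2): L=3.7789, (cx,cy)=(0.6864,-0.7272)
solve A·x = −loads:
  F[0-1] = +31.3768 N (tension)
  F[0-2] = +353.0193 N (tension)
  F[1-2] = -514.2777 N (compression)
  Rx@0 = -374.6100 N
  Ry@0 = -22.7672 N
  Ry@2 = +373.9772 N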